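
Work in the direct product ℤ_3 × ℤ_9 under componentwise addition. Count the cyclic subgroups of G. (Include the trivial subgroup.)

Group the elements of G by the cyclic subgroup they generate; each cyclic subgroup of order d accounts for φ(d) elements.
Cyclic subgroups by order — order 1: 1; order 3: 4; order 9: 3.
Total: 8.

8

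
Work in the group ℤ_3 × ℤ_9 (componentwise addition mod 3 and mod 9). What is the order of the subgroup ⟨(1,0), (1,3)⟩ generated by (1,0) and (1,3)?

9

|⟨(1,0)⟩| = 3 and |⟨(1,3)⟩| = 3, so |H| is a multiple of lcm(3, 3) = 3 and divides |G| = 27.
Closing under the operation: H = {(0,0), (0,3), (0,6), (1,0), (1,3), (1,6), (2,0), (2,3), (2,6)}, so |H| = 9.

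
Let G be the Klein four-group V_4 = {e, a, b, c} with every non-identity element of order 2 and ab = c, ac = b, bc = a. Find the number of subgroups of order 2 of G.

|G| = 4 and 2 | 4, so subgroups of order 2 are possible by Lagrange.
The subgroups of order 2 are: {e, a}; {e, b}; {e, c}.
So G has 3 subgroups of order 2.

3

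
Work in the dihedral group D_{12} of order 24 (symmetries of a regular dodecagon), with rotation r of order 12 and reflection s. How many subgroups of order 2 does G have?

13

|G| = 24 and 2 | 24, so subgroups of order 2 are possible by Lagrange.
The subgroups of order 2 are: {e, r^10s}; {e, r^11s}; {e, r^2s}; {e, r^3s}; … (13 in all).
So G has 13 subgroups of order 2.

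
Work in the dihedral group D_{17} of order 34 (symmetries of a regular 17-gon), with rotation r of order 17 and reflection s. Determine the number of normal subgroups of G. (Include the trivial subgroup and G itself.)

G has 20 subgroups. Checking conjugation-invariance by order — order 1: 1/1 normal; order 2: 0/17 normal; order 17: 1/1 normal; order 34: 1/1 normal.
Total normal subgroups: 3.

3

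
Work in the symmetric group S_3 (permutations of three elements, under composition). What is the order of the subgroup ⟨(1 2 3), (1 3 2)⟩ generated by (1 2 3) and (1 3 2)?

3

|⟨(1 2 3)⟩| = 3 and |⟨(1 3 2)⟩| = 3, so |H| is a multiple of lcm(3, 3) = 3 and divides |G| = 6.
Closing under the operation: H = {e, (1 2 3), (1 3 2)}, so |H| = 3.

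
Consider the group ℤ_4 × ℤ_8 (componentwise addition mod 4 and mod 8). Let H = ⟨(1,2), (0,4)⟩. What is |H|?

|⟨(1,2)⟩| = 4 and |⟨(0,4)⟩| = 2, so |H| is a multiple of lcm(4, 2) = 4 and divides |G| = 32.
Closing under the operation: H = {(0,0), (0,4), (1,2), (1,6), (2,0), (2,4), (3,2), (3,6)}, so |H| = 8.

8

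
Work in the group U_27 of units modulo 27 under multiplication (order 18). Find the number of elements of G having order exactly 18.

The elements of order 18 are: 2, 5, 11, 14, 20, 23.
That's 6.

6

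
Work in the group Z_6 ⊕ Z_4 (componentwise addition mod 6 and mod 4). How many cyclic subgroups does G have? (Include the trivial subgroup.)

12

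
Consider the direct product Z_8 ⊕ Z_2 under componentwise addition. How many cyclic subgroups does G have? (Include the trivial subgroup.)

8

Group the elements of G by the cyclic subgroup they generate; each cyclic subgroup of order d accounts for φ(d) elements.
Cyclic subgroups by order — order 1: 1; order 2: 3; order 4: 2; order 8: 2.
Total: 8.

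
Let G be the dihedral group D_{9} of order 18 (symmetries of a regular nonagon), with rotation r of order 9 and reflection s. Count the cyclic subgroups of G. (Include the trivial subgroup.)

Each element a generates a cyclic subgroup ⟨a⟩; distinct elements may generate the same one (a cyclic group of order d has φ(d) generators).
Cyclic subgroups by order — order 1: 1; order 2: 9; order 3: 1; order 9: 1.
Total: 12.

12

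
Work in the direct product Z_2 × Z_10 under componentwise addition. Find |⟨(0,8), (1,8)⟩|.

|⟨(0,8)⟩| = 5 and |⟨(1,8)⟩| = 10, so |H| is a multiple of lcm(5, 10) = 10 and divides |G| = 20.
Closing under the operation: H = {(0,0), (0,2), (0,4), (0,6), (0,8), (1,0), (1,2), (1,4), (1,6), (1,8)}, so |H| = 10.

10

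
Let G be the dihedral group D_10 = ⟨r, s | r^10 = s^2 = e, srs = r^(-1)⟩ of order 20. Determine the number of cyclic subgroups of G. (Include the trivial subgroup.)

14

Each element a generates a cyclic subgroup ⟨a⟩; distinct elements may generate the same one (a cyclic group of order d has φ(d) generators).
Cyclic subgroups by order — order 1: 1; order 2: 11; order 5: 1; order 10: 1.
Total: 14.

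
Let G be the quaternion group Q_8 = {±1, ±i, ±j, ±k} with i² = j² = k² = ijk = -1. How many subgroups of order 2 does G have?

1

|G| = 8 and 2 | 8, so subgroups of order 2 are possible by Lagrange.
The subgroups of order 2 are: {1, -1}.
So G has 1 subgroup of order 2.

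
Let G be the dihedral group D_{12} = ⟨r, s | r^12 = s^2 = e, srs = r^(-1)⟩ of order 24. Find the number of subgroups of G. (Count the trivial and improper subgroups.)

|G| = 24, so by Lagrange every subgroup order divides 24. Divisors: 1, 2, 3, 4, 6, 8, 12, 24.
Subgroups by order — order 1: 1; order 2: 13; order 3: 1; order 4: 7; order 6: 5; order 8: 3; order 12: 3; order 24: 1.
Total: 1 + 13 + 1 + 7 + 5 + 3 + 3 + 1 = 34.

34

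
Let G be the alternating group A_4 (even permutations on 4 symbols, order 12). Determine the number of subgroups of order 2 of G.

3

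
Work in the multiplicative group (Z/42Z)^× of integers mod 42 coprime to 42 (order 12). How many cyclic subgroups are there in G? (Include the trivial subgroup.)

Group the elements of G by the cyclic subgroup they generate; each cyclic subgroup of order d accounts for φ(d) elements.
Cyclic subgroups by order — order 1: 1; order 2: 3; order 3: 1; order 6: 3.
Total: 8.

8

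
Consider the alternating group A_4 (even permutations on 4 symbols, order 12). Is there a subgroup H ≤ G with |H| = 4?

Yes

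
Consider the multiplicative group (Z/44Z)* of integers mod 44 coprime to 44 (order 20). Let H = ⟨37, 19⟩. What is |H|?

10

|⟨37⟩| = 5 and |⟨19⟩| = 10, so |H| is a multiple of lcm(5, 10) = 10 and divides |G| = 20.
Closing under the operation: H = {1, 5, 7, 9, 19, 25, 35, 37, 39, 43}, so |H| = 10.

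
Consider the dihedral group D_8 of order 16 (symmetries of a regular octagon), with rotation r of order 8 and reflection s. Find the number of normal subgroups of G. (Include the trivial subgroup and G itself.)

G has 19 subgroups. Checking conjugation-invariance by order — order 1: 1/1 normal; order 2: 1/9 normal; order 4: 1/5 normal; order 8: 3/3 normal; order 16: 1/1 normal.
Total normal subgroups: 7.

7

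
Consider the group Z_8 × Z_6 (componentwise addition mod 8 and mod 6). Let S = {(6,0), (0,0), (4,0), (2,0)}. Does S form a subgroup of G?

Yes

|S| = 4 divides |G| = 48, consistent with Lagrange.
S contains the identity, every element's inverse is in S, and S is closed under +: it is a subgroup.
In fact S = ⟨(6,0)⟩.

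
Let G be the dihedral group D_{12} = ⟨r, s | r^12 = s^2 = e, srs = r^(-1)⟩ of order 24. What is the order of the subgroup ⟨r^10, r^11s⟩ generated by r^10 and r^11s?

12

|⟨r^10⟩| = 6 and |⟨r^11s⟩| = 2, so |H| is a multiple of lcm(6, 2) = 6 and divides |G| = 24.
Closing under the operation: H = {e, r^2, r^4, r^6, r^8, r^10, rs, r^3s, r^5s, r^7s, r^9s, r^11s}, so |H| = 12.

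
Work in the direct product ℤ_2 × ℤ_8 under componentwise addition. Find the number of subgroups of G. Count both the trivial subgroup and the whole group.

11

|G| = 16, so by Lagrange every subgroup order divides 16. Divisors: 1, 2, 4, 8, 16.
Subgroups by order — order 1: 1; order 2: 3; order 4: 3; order 8: 3; order 16: 1.
Total: 1 + 3 + 3 + 3 + 1 = 11.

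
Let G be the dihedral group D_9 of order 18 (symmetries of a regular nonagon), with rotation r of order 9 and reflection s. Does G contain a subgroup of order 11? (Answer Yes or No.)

11 does not divide |G| = 18, so by Lagrange no subgroup of order 11 exists.

No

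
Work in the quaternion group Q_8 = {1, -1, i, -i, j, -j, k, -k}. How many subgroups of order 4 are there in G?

|G| = 8 and 4 | 8, so subgroups of order 4 are possible by Lagrange.
The subgroups of order 4 are: {1, -1, i, -i}; {1, -1, j, -j}; {1, -1, k, -k}.
So G has 3 subgroups of order 4.

3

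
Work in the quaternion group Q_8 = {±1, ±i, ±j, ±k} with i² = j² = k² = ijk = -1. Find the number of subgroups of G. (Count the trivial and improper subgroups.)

6

|G| = 8, so by Lagrange every subgroup order divides 8. Divisors: 1, 2, 4, 8.
Subgroups by order — order 1: 1; order 2: 1; order 4: 3; order 8: 1.
Total: 1 + 1 + 3 + 1 = 6.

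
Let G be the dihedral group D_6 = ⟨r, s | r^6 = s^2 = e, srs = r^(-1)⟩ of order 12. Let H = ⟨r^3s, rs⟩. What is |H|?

6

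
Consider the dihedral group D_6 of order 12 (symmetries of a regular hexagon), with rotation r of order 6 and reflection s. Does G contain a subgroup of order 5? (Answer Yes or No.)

5 does not divide |G| = 12, so by Lagrange no subgroup of order 5 exists.

No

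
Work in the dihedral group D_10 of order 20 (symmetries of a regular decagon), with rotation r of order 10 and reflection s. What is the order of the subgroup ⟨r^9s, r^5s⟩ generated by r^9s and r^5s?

|⟨r^9s⟩| = 2 and |⟨r^5s⟩| = 2, so |H| is a multiple of lcm(2, 2) = 2 and divides |G| = 20.
Closing under the operation: H = {e, r^2, r^4, r^6, r^8, rs, r^3s, r^5s, r^7s, r^9s}, so |H| = 10.

10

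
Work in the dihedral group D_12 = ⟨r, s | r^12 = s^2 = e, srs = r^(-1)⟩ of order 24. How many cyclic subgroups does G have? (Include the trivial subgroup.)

18

Each element a generates a cyclic subgroup ⟨a⟩; distinct elements may generate the same one (a cyclic group of order d has φ(d) generators).
Cyclic subgroups by order — order 1: 1; order 2: 13; order 3: 1; order 4: 1; order 6: 1; order 12: 1.
Total: 18.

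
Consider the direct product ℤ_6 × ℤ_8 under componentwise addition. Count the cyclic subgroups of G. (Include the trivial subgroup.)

16

Group the elements of G by the cyclic subgroup they generate; each cyclic subgroup of order d accounts for φ(d) elements.
Cyclic subgroups by order — order 1: 1; order 2: 3; order 3: 1; order 4: 2; order 6: 3; order 8: 2; order 12: 2; order 24: 2.
Total: 16.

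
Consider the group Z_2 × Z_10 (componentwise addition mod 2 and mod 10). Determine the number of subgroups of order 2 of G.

3

|G| = 20 and 2 | 20, so subgroups of order 2 are possible by Lagrange.
The subgroups of order 2 are: {(0,0), (0,5)}; {(0,0), (1,0)}; {(0,0), (1,5)}.
So G has 3 subgroups of order 2.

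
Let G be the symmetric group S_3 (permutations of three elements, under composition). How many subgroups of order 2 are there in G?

|G| = 6 and 2 | 6, so subgroups of order 2 are possible by Lagrange.
The subgroups of order 2 are: {e, (1 2)}; {e, (1 3)}; {e, (2 3)}.
So G has 3 subgroups of order 2.

3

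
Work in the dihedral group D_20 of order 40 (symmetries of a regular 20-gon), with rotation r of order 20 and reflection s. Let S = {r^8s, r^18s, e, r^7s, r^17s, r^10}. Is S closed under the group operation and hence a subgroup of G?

No

|S| = 6 does not divide |G| = 40, so by Lagrange S is not a subgroup.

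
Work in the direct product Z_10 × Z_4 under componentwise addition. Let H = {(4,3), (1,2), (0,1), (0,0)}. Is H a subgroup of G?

No

(0,1) ∈ H but its inverse (0,3) ∉ H, so H is not a subgroup.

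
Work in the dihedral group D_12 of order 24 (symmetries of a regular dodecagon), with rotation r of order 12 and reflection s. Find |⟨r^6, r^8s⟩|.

|⟨r^6⟩| = 2 and |⟨r^8s⟩| = 2, so |H| is a multiple of lcm(2, 2) = 2 and divides |G| = 24.
Closing under the operation: H = {e, r^6, r^2s, r^8s}, so |H| = 4.

4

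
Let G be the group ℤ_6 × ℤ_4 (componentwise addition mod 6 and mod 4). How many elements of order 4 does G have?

An element (a,b) has order lcm(ord(a), ord(b)); count pairs with lcm equal to 4.
Enumerating gives 4 such elements.

4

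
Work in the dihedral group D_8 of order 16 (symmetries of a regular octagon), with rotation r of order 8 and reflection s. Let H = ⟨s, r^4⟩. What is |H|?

4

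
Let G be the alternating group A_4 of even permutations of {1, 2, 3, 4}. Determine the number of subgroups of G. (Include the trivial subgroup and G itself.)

10

|G| = 12, so by Lagrange every subgroup order divides 12. Divisors: 1, 2, 3, 4, 6, 12.
Subgroups by order — order 1: 1; order 2: 3; order 3: 4; order 4: 1; order 6: 0; order 12: 1.
Total: 1 + 3 + 4 + 1 + 0 + 1 = 10.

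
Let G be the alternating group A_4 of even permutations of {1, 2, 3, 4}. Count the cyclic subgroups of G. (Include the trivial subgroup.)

Group the elements of G by the cyclic subgroup they generate; each cyclic subgroup of order d accounts for φ(d) elements.
Cyclic subgroups by order — order 1: 1; order 2: 3; order 3: 4.
Total: 8.

8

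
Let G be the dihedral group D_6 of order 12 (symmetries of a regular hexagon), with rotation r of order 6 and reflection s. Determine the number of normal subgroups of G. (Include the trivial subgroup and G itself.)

G has 16 subgroups. Checking conjugation-invariance by order — order 1: 1/1 normal; order 2: 1/7 normal; order 3: 1/1 normal; order 4: 0/3 normal; order 6: 3/3 normal; order 12: 1/1 normal.
Total normal subgroups: 7.

7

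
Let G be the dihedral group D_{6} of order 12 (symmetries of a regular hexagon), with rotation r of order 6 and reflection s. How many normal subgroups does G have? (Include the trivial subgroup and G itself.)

7

G has 16 subgroups. Checking conjugation-invariance by order — order 1: 1/1 normal; order 2: 1/7 normal; order 3: 1/1 normal; order 4: 0/3 normal; order 6: 3/3 normal; order 12: 1/1 normal.
Total normal subgroups: 7.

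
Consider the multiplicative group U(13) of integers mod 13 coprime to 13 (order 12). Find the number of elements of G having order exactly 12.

4

The elements of order 12 are: 2, 6, 7, 11.
That's 4.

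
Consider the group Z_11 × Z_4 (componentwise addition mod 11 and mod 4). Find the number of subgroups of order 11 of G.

|G| = 44 and 11 | 44, so subgroups of order 11 are possible by Lagrange.
The subgroups of order 11 are: {(0,0), (1,0), (2,0), (3,0), (4,0), (5,0), (6,0), (7,0), (8,0), (9,0), (10,0)}.
So G has 1 subgroup of order 11.

1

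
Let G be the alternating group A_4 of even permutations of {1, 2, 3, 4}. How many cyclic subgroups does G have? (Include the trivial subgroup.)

8

Group the elements of G by the cyclic subgroup they generate; each cyclic subgroup of order d accounts for φ(d) elements.
Cyclic subgroups by order — order 1: 1; order 2: 3; order 3: 4.
Total: 8.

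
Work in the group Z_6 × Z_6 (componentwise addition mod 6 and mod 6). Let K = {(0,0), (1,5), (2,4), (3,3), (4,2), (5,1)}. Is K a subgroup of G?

Yes

|K| = 6 divides |G| = 36, consistent with Lagrange.
K contains the identity, every element's inverse is in K, and K is closed under +: it is a subgroup.
In fact K = ⟨(1,5)⟩.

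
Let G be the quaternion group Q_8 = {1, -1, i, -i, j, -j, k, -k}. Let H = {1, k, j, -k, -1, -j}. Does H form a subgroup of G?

No

|H| = 6 does not divide |G| = 8, so by Lagrange H is not a subgroup.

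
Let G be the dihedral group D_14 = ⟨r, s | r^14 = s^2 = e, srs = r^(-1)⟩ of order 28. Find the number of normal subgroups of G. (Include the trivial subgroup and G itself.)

7

G has 28 subgroups. Checking conjugation-invariance by order — order 1: 1/1 normal; order 2: 1/15 normal; order 4: 0/7 normal; order 7: 1/1 normal; order 14: 3/3 normal; order 28: 1/1 normal.
Total normal subgroups: 7.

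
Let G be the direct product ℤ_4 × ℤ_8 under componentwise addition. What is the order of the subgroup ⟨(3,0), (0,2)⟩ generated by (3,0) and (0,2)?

16

|⟨(3,0)⟩| = 4 and |⟨(0,2)⟩| = 4, so |H| is a multiple of lcm(4, 4) = 4 and divides |G| = 32.
Closing under the operation: H = {(0,0), (0,2), (0,4), (0,6), (1,0), (1,2), (1,4), (1,6), (2,0), (2,2), (2,4), (2,6), (3,0), (3,2), (3,4), (3,6)}, so |H| = 16.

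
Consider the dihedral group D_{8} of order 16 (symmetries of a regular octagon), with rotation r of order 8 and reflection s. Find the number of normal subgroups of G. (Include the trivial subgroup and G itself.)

G has 19 subgroups. Checking conjugation-invariance by order — order 1: 1/1 normal; order 2: 1/9 normal; order 4: 1/5 normal; order 8: 3/3 normal; order 16: 1/1 normal.
Total normal subgroups: 7.

7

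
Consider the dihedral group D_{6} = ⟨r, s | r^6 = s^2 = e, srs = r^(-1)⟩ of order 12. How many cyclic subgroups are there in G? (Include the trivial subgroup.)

10

Group the elements of G by the cyclic subgroup they generate; each cyclic subgroup of order d accounts for φ(d) elements.
Cyclic subgroups by order — order 1: 1; order 2: 7; order 3: 1; order 6: 1.
Total: 10.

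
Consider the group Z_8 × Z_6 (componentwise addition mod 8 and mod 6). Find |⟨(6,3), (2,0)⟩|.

|⟨(6,3)⟩| = 4 and |⟨(2,0)⟩| = 4, so |H| is a multiple of lcm(4, 4) = 4 and divides |G| = 48.
Closing under the operation: H = {(0,0), (0,3), (2,0), (2,3), (4,0), (4,3), (6,0), (6,3)}, so |H| = 8.

8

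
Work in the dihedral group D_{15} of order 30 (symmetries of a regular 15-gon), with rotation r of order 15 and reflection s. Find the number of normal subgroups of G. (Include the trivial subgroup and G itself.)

5

G has 28 subgroups. Checking conjugation-invariance by order — order 1: 1/1 normal; order 2: 0/15 normal; order 3: 1/1 normal; order 5: 1/1 normal; order 6: 0/5 normal; order 10: 0/3 normal; order 15: 1/1 normal; order 30: 1/1 normal.
Total normal subgroups: 5.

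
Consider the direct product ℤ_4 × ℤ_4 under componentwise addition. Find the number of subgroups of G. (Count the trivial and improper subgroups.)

15

|G| = 16, so by Lagrange every subgroup order divides 16. Divisors: 1, 2, 4, 8, 16.
Subgroups by order — order 1: 1; order 2: 3; order 4: 7; order 8: 3; order 16: 1.
Total: 1 + 3 + 7 + 3 + 1 = 15.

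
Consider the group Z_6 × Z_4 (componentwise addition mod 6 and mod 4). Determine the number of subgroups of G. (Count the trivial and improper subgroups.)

16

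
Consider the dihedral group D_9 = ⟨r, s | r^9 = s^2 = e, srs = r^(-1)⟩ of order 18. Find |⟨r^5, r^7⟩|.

|⟨r^5⟩| = 9 and |⟨r^7⟩| = 9, so |H| is a multiple of lcm(9, 9) = 9 and divides |G| = 18.
Closing under the operation: H = {e, r, r^2, r^3, r^4, r^5, r^6, r^7, r^8}, so |H| = 9.

9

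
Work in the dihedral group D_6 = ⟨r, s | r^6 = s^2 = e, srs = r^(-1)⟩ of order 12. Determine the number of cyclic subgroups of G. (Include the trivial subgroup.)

10

Group the elements of G by the cyclic subgroup they generate; each cyclic subgroup of order d accounts for φ(d) elements.
Cyclic subgroups by order — order 1: 1; order 2: 7; order 3: 1; order 6: 1.
Total: 10.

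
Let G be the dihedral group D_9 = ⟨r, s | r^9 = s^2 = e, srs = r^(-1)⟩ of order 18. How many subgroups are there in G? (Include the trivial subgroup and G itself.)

16

|G| = 18, so by Lagrange every subgroup order divides 18. Divisors: 1, 2, 3, 6, 9, 18.
Subgroups by order — order 1: 1; order 2: 9; order 3: 1; order 6: 3; order 9: 1; order 18: 1.
Total: 1 + 9 + 1 + 3 + 1 + 1 = 16.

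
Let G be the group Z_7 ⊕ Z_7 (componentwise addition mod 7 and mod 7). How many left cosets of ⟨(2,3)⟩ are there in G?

7

|⟨(2,3)⟩| = 7 and |G| = 49.
By Lagrange, [G : H] = |G|/|H| = 49/7 = 7.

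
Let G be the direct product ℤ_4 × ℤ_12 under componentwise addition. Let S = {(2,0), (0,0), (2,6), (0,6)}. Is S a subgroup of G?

Yes

|S| = 4 divides |G| = 48, consistent with Lagrange.
S contains the identity, every element's inverse is in S, and S is closed under +: it is a subgroup.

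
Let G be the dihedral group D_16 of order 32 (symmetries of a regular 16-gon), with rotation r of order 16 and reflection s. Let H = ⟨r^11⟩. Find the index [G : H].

|⟨r^11⟩| = 16 and |G| = 32.
By Lagrange, [G : H] = |G|/|H| = 32/16 = 2.

2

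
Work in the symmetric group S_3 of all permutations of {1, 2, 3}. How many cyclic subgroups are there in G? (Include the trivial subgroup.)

Group the elements of G by the cyclic subgroup they generate; each cyclic subgroup of order d accounts for φ(d) elements.
Cyclic subgroups by order — order 1: 1; order 2: 3; order 3: 1.
Total: 5.

5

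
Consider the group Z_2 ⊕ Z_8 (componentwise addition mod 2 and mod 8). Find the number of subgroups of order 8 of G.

3

|G| = 16 and 8 | 16, so subgroups of order 8 are possible by Lagrange.
The subgroups of order 8 are: {(0,0), (0,1), (0,2), (0,3), (0,4), (0,5), (0,6), (0,7)}; {(0,0), (0,2), (0,4), (0,6), (1,0), (1,2), (1,4), (1,6)}; {(0,0), (0,2), (0,4), (0,6), (1,1), (1,3), (1,5), (1,7)}.
So G has 3 subgroups of order 8.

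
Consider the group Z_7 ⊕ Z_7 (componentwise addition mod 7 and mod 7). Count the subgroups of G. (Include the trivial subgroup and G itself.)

|G| = 49, so by Lagrange every subgroup order divides 49. Divisors: 1, 7, 49.
Subgroups by order — order 1: 1; order 7: 8; order 49: 1.
Total: 1 + 8 + 1 = 10.

10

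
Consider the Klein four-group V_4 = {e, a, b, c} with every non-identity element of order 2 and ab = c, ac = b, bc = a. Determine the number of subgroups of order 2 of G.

|G| = 4 and 2 | 4, so subgroups of order 2 are possible by Lagrange.
The subgroups of order 2 are: {e, a}; {e, b}; {e, c}.
So G has 3 subgroups of order 2.

3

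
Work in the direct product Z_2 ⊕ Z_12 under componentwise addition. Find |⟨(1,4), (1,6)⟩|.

12

|⟨(1,4)⟩| = 6 and |⟨(1,6)⟩| = 2, so |H| is a multiple of lcm(6, 2) = 6 and divides |G| = 24.
Closing under the operation: H = {(0,0), (0,2), (0,4), (0,6), (0,8), (0,10), (1,0), (1,2), (1,4), (1,6), (1,8), (1,10)}, so |H| = 12.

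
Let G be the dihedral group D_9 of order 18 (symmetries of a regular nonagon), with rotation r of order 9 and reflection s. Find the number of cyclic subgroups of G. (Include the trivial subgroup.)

12

Group the elements of G by the cyclic subgroup they generate; each cyclic subgroup of order d accounts for φ(d) elements.
Cyclic subgroups by order — order 1: 1; order 2: 9; order 3: 1; order 9: 1.
Total: 12.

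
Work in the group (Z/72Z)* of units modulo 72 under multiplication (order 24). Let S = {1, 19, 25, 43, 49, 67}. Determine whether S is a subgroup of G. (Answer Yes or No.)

|S| = 6 divides |G| = 24, consistent with Lagrange.
S contains the identity, every element's inverse is in S, and S is closed under ·: it is a subgroup.
In fact S = ⟨67⟩.

Yes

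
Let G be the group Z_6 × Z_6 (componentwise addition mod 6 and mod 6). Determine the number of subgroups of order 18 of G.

3

|G| = 36 and 18 | 36, so subgroups of order 18 are possible by Lagrange.
The subgroups of order 18 are: {(0,0), (0,1), (0,2), (0,3), (0,4), (0,5), (2,0), (2,1), (2,2), (2,3), (2,4), (2,5), (4,0), (4,1), (4,2), (4,3), (4,4), (4,5)}; {(0,0), (0,2), (0,4), (1,0), (1,2), (1,4), (2,0), (2,2), (2,4), (3,0), (3,2), (3,4), (4,0), (4,2), (4,4), (5,0), (5,2), (5,4)}; {(0,0), (0,2), (0,4), (1,1), (1,3), (1,5), (2,0), (2,2), (2,4), (3,1), (3,3), (3,5), (4,0), (4,2), (4,4), (5,1), (5,3), (5,5)}.
So G has 3 subgroups of order 18.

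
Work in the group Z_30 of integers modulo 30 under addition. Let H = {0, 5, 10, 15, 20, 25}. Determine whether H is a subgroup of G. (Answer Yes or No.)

Yes

|H| = 6 divides |G| = 30, consistent with Lagrange.
H contains the identity, every element's inverse is in H, and H is closed under +: it is a subgroup.
In fact H = ⟨5⟩.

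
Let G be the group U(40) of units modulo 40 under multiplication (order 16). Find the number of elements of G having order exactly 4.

The elements of order 4 are: 3, 7, 13, 17, 23, 27, 33, 37.
That's 8.

8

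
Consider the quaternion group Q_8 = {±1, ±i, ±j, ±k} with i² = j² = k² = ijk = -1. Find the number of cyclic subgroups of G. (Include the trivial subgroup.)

5

Group the elements of G by the cyclic subgroup they generate; each cyclic subgroup of order d accounts for φ(d) elements.
Cyclic subgroups by order — order 1: 1; order 2: 1; order 4: 3.
Total: 5.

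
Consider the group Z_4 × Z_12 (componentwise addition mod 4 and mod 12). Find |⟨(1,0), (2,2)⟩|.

|⟨(1,0)⟩| = 4 and |⟨(2,2)⟩| = 6, so |H| is a multiple of lcm(4, 6) = 12 and divides |G| = 48.
Closing under the operation: H = {(0,0), (0,2), (0,4), (0,6), (0,8), (0,10), (1,0), (1,2), (1,4), (1,6), (1,8), (1,10), (2,0), (2,2), (2,4), (2,6), (2,8), (2,10), (3,0), (3,2), (3,4), (3,6), (3,8), (3,10)}, so |H| = 24.

24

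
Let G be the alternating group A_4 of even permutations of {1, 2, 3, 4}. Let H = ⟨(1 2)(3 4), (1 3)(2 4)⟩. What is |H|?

|⟨(1 2)(3 4)⟩| = 2 and |⟨(1 3)(2 4)⟩| = 2, so |H| is a multiple of lcm(2, 2) = 2 and divides |G| = 12.
Closing under the operation: H = {e, (1 2)(3 4), (1 3)(2 4), (1 4)(2 3)}, so |H| = 4.

4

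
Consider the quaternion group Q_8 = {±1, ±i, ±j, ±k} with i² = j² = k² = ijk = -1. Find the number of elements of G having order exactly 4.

The elements of order 4 are: i, -i, j, -j, k, -k.
That's 6.

6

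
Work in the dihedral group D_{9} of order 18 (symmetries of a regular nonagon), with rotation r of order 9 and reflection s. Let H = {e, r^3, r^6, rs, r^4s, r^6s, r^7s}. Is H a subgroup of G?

No

|H| = 7 does not divide |G| = 18, so by Lagrange H is not a subgroup.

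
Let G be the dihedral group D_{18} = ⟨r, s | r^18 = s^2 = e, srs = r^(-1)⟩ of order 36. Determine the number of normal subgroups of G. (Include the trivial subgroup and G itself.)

9

G has 45 subgroups. Checking conjugation-invariance by order — order 1: 1/1 normal; order 2: 1/19 normal; order 3: 1/1 normal; order 4: 0/9 normal; order 6: 1/7 normal; order 9: 1/1 normal; order 12: 0/3 normal; order 18: 3/3 normal; order 36: 1/1 normal.
Total normal subgroups: 9.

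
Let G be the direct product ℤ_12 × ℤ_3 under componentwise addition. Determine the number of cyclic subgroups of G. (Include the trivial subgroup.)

Group the elements of G by the cyclic subgroup they generate; each cyclic subgroup of order d accounts for φ(d) elements.
Cyclic subgroups by order — order 1: 1; order 2: 1; order 3: 4; order 4: 1; order 6: 4; order 12: 4.
Total: 15.

15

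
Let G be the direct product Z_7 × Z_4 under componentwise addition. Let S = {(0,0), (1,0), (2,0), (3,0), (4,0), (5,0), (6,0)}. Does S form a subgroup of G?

Yes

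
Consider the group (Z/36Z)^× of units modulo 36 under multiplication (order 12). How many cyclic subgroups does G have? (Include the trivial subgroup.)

8

A cyclic subgroup of order d is generated by each of its φ(d) elements of order d, so the cyclic subgroups of order d number (#elements of order d)/φ(d).
Cyclic subgroups by order — order 1: 1; order 2: 3; order 3: 1; order 6: 3.
Total: 8.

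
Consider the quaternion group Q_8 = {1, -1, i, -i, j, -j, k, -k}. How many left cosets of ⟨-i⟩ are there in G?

2

|⟨-i⟩| = 4 and |G| = 8.
By Lagrange, [G : H] = |G|/|H| = 8/4 = 2.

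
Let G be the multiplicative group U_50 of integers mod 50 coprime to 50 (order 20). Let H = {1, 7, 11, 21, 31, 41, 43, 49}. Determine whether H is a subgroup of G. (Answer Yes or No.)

No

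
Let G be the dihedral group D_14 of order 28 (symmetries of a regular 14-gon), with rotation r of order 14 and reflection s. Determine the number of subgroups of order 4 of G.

7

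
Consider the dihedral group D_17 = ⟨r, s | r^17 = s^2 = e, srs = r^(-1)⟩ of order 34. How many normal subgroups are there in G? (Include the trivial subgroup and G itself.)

3

G has 20 subgroups. Checking conjugation-invariance by order — order 1: 1/1 normal; order 2: 0/17 normal; order 17: 1/1 normal; order 34: 1/1 normal.
Total normal subgroups: 3.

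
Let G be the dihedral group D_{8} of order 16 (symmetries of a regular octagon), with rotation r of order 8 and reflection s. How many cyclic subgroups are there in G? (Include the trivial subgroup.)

12

Group the elements of G by the cyclic subgroup they generate; each cyclic subgroup of order d accounts for φ(d) elements.
Cyclic subgroups by order — order 1: 1; order 2: 9; order 4: 1; order 8: 1.
Total: 12.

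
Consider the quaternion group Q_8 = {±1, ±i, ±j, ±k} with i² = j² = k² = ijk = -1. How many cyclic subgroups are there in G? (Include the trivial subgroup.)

5

Each element a generates a cyclic subgroup ⟨a⟩; distinct elements may generate the same one (a cyclic group of order d has φ(d) generators).
Cyclic subgroups by order — order 1: 1; order 2: 1; order 4: 3.
Total: 5.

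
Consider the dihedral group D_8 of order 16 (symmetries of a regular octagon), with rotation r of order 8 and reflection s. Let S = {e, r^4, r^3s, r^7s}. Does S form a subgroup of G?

Yes

|S| = 4 divides |G| = 16, consistent with Lagrange.
S contains the identity, every element's inverse is in S, and S is closed under ·: it is a subgroup.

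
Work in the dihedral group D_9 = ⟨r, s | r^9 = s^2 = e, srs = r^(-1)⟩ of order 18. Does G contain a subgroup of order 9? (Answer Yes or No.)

9 | 18. A subgroup of order 9 is {e, r, r^2, r^3, r^4, r^5, r^6, r^7, r^8}.

Yes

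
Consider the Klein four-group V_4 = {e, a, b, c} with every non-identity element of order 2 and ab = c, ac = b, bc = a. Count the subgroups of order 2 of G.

|G| = 4 and 2 | 4, so subgroups of order 2 are possible by Lagrange.
The subgroups of order 2 are: {e, a}; {e, b}; {e, c}.
So G has 3 subgroups of order 2.

3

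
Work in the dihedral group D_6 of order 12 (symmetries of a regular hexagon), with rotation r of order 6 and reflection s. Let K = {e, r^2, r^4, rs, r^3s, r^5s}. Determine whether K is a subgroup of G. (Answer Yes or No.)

Yes

|K| = 6 divides |G| = 12, consistent with Lagrange.
K contains the identity, every element's inverse is in K, and K is closed under ·: it is a subgroup.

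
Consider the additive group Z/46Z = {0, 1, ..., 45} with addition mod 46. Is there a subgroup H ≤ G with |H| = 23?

Yes

23 | 46. A subgroup of order 23 is {0, 2, 4, 6, 8, 10, 12, 14, 16, 18, 20, 22, 24, 26, 28, 30, 32, 34, 36, 38, 40, 42, 44}.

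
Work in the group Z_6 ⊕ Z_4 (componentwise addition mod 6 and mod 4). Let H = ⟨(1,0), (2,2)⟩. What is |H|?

|⟨(1,0)⟩| = 6 and |⟨(2,2)⟩| = 6, so |H| is a multiple of lcm(6, 6) = 6 and divides |G| = 24.
Closing under the operation: H = {(0,0), (0,2), (1,0), (1,2), (2,0), (2,2), (3,0), (3,2), (4,0), (4,2), (5,0), (5,2)}, so |H| = 12.

12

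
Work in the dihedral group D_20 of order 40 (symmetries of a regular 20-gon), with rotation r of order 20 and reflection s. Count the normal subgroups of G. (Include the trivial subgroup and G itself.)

9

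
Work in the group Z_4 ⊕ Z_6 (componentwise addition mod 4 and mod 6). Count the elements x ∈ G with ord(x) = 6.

6

An element (a,b) has order lcm(ord(a), ord(b)); count pairs with lcm equal to 6.
Enumerating gives 6 such elements.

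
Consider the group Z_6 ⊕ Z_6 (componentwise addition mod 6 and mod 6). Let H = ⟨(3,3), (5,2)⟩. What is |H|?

|⟨(3,3)⟩| = 2 and |⟨(5,2)⟩| = 6, so |H| is a multiple of lcm(2, 6) = 6 and divides |G| = 36.
Closing under the operation: H = {(0,0), (0,3), (1,1), (1,4), (2,2), (2,5), (3,0), (3,3), (4,1), (4,4), (5,2), (5,5)}, so |H| = 12.

12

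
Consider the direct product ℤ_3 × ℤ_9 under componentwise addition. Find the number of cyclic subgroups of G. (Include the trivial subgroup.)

A cyclic subgroup of order d is generated by each of its φ(d) elements of order d, so the cyclic subgroups of order d number (#elements of order d)/φ(d).
Cyclic subgroups by order — order 1: 1; order 3: 4; order 9: 3.
Total: 8.

8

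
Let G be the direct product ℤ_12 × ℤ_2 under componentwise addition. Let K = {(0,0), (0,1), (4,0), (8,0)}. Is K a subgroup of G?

No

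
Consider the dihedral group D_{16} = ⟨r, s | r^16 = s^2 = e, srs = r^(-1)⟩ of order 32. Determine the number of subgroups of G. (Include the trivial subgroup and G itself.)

36

|G| = 32, so by Lagrange every subgroup order divides 32. Divisors: 1, 2, 4, 8, 16, 32.
Subgroups by order — order 1: 1; order 2: 17; order 4: 9; order 8: 5; order 16: 3; order 32: 1.
Total: 1 + 17 + 9 + 5 + 3 + 1 = 36.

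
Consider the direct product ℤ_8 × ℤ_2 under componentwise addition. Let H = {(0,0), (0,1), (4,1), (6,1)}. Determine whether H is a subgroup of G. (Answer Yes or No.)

No

(6,1) ∈ H but its inverse (2,1) ∉ H, so H is not a subgroup.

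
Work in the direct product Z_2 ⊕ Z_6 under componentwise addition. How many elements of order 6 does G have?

6

An element (a,b) has order lcm(ord(a), ord(b)); count pairs with lcm equal to 6.
Enumerating gives 6 such elements.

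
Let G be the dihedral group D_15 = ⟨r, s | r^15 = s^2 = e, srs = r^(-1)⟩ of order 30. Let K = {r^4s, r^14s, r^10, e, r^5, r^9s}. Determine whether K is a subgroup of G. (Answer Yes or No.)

|K| = 6 divides |G| = 30, consistent with Lagrange.
K contains the identity, every element's inverse is in K, and K is closed under ·: it is a subgroup.

Yes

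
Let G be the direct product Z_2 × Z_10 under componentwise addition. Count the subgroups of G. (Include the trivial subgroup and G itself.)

|G| = 20, so by Lagrange every subgroup order divides 20. Divisors: 1, 2, 4, 5, 10, 20.
Subgroups by order — order 1: 1; order 2: 3; order 4: 1; order 5: 1; order 10: 3; order 20: 1.
Total: 1 + 3 + 1 + 1 + 3 + 1 = 10.

10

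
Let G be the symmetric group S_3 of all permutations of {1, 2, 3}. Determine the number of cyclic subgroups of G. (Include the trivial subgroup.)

5

Each element a generates a cyclic subgroup ⟨a⟩; distinct elements may generate the same one (a cyclic group of order d has φ(d) generators).
Cyclic subgroups by order — order 1: 1; order 2: 3; order 3: 1.
Total: 5.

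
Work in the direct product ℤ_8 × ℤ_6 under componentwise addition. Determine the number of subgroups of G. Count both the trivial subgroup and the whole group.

22

|G| = 48, so by Lagrange every subgroup order divides 48. Divisors: 1, 2, 3, 4, 6, 8, 12, 16, 24, 48.
Subgroups by order — order 1: 1; order 2: 3; order 3: 1; order 4: 3; order 6: 3; order 8: 3; order 12: 3; order 16: 1; order 24: 3; order 48: 1.
Total: 1 + 3 + 1 + 3 + 3 + 3 + 3 + 1 + 3 + 1 = 22.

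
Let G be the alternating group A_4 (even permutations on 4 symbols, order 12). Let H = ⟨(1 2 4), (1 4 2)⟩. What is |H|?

|⟨(1 2 4)⟩| = 3 and |⟨(1 4 2)⟩| = 3, so |H| is a multiple of lcm(3, 3) = 3 and divides |G| = 12.
Closing under the operation: H = {e, (1 2 4), (1 4 2)}, so |H| = 3.

3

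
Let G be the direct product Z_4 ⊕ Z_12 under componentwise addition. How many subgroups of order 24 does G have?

|G| = 48 and 24 | 48, so subgroups of order 24 are possible by Lagrange.
The subgroups of order 24 are: {(0,0), (0,1), (0,2), (0,3), (0,4), (0,5), (0,6), (0,7), (0,8), (0,9), (0,10), (0,11), (2,0), (2,1), (2,2), (2,3), (2,4), (2,5), (2,6), (2,7), (2,8), (2,9), (2,10), (2,11)}; {(0,0), (0,2), (0,4), (0,6), (0,8), (0,10), (1,0), (1,2), (1,4), (1,6), (1,8), (1,10), (2,0), (2,2), (2,4), (2,6), (2,8), (2,10), (3,0), (3,2), (3,4), (3,6), (3,8), (3,10)}; {(0,0), (0,2), (0,4), (0,6), (0,8), (0,10), (1,1), (1,3), (1,5), (1,7), (1,9), (1,11), (2,0), (2,2), (2,4), (2,6), (2,8), (2,10), (3,1), (3,3), (3,5), (3,7), (3,9), (3,11)}.
So G has 3 subgroups of order 24.

3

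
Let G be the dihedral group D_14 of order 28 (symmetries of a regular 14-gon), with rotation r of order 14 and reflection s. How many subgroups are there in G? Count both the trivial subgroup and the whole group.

28

|G| = 28, so by Lagrange every subgroup order divides 28. Divisors: 1, 2, 4, 7, 14, 28.
Subgroups by order — order 1: 1; order 2: 15; order 4: 7; order 7: 1; order 14: 3; order 28: 1.
Total: 1 + 15 + 7 + 1 + 3 + 1 = 28.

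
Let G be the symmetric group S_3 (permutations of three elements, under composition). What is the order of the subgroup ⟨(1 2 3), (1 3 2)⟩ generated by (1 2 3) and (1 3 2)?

|⟨(1 2 3)⟩| = 3 and |⟨(1 3 2)⟩| = 3, so |H| is a multiple of lcm(3, 3) = 3 and divides |G| = 6.
Closing under the operation: H = {e, (1 2 3), (1 3 2)}, so |H| = 3.

3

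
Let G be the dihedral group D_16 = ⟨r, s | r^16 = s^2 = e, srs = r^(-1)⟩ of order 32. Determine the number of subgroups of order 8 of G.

|G| = 32 and 8 | 32, so subgroups of order 8 are possible by Lagrange.
The subgroups of order 8 are: {e, r^2, r^4, r^6, r^8, r^10, r^12, r^14}; {e, r^4, r^8, r^12, r^2s, r^6s, r^10s, r^14s}; {e, r^4, r^8, r^12, r^3s, r^7s, r^11s, r^15s}; {e, r^4, r^8, r^12, s, r^4s, r^8s, r^12s}; … (5 in all).
So G has 5 subgroups of order 8.

5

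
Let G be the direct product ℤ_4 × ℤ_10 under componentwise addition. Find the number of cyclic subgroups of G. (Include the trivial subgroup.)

A cyclic subgroup of order d is generated by each of its φ(d) elements of order d, so the cyclic subgroups of order d number (#elements of order d)/φ(d).
Cyclic subgroups by order — order 1: 1; order 2: 3; order 4: 2; order 5: 1; order 10: 3; order 20: 2.
Total: 12.

12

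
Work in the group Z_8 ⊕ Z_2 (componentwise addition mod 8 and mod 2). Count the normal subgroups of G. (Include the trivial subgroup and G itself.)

11

G is abelian, so every subgroup is normal.
G has 11 subgroups in total, hence 11 normal subgroups.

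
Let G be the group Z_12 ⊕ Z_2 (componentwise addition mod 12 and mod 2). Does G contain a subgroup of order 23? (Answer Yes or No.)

No

23 does not divide |G| = 24, so by Lagrange no subgroup of order 23 exists.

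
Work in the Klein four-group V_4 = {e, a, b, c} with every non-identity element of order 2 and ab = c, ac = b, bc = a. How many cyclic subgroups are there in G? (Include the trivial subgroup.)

Each element a generates a cyclic subgroup ⟨a⟩; distinct elements may generate the same one (a cyclic group of order d has φ(d) generators).
Cyclic subgroups by order — order 1: 1; order 2: 3.
Total: 4.

4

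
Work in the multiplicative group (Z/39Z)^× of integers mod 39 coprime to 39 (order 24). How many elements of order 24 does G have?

No element of G has order 24 (even though 24 | 24).

0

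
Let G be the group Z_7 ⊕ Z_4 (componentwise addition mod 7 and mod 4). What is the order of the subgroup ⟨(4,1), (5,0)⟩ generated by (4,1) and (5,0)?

|⟨(4,1)⟩| = 28 and |⟨(5,0)⟩| = 7, so |H| is a multiple of lcm(28, 7) = 28 and divides |G| = 28.
Closing {(4,1), (5,0)} under the group operation gives all of G, so |H| = 28.

28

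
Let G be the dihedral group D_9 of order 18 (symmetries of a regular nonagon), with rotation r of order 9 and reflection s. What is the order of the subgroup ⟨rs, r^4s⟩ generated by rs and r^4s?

6

|⟨rs⟩| = 2 and |⟨r^4s⟩| = 2, so |H| is a multiple of lcm(2, 2) = 2 and divides |G| = 18.
Closing under the operation: H = {e, r^3, r^6, rs, r^4s, r^7s}, so |H| = 6.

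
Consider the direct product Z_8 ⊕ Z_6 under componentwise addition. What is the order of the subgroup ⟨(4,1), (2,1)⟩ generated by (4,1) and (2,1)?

24

|⟨(4,1)⟩| = 6 and |⟨(2,1)⟩| = 12, so |H| is a multiple of lcm(6, 12) = 12 and divides |G| = 48.
Closing under the operation: H = {(0,0), (0,1), (0,2), (0,3), (0,4), (0,5), (2,0), (2,1), (2,2), (2,3), (2,4), (2,5), (4,0), (4,1), (4,2), (4,3), (4,4), (4,5), (6,0), (6,1), (6,2), (6,3), (6,4), (6,5)}, so |H| = 24.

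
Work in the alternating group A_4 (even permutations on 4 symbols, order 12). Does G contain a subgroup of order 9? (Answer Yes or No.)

No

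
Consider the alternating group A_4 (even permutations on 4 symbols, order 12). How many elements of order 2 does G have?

The elements of order 2 are: (1 2)(3 4), (1 3)(2 4), (1 4)(2 3).
That's 3.

3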